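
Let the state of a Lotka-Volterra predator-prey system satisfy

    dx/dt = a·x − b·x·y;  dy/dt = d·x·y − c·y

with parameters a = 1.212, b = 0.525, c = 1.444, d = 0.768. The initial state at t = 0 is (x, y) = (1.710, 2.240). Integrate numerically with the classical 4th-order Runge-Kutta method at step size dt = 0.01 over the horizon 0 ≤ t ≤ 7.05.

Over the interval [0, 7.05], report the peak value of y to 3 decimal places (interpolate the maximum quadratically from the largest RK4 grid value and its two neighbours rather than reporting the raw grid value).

max y = 2.563

t=0.000: state=(1.710, 2.240)
step 1 (dt=0.01): k1=(0.062, -0.293), k2=(0.063, -0.292), k3=(0.063, -0.292), k4=(0.064, -0.291); state += dt/6·(k1+2k2+2k3+k4)
t=0.010: state=(1.711, 2.237)
t=0.020: state=(1.711, 2.234)
t=0.030: state=(1.712, 2.231)
continuing one RK4 step at a time; state shown every 25 steps (Δt=0.25):
t=0.250: state=(1.733, 2.172)
t=0.500: state=(1.771, 2.119)
t=0.750: state=(1.820, 2.085)
t=1.000: state=(1.877, 2.072)
t=1.250: state=(1.935, 2.082)
t=1.500: state=(1.989, 2.115)
t=1.750: state=(2.034, 2.170)
t=2.000: state=(2.062, 2.241)
t=2.250: state=(2.069, 2.323)
t=2.500: state=(2.054, 2.406)
t=2.750: state=(2.017, 2.480)
t=3.000: state=(1.965, 2.534)
t=3.250: state=(1.904, 2.561)
t=3.500: state=(1.842, 2.557)
t=3.750: state=(1.786, 2.524)
t=4.000: state=(1.742, 2.468)
t=4.250: state=(1.714, 2.396)
t=4.500: state=(1.703, 2.318)
t=4.750: state=(1.710, 2.241)
t=5.000: state=(1.733, 2.173)
t=5.250: state=(1.771, 2.120)
t=5.500: state=(1.819, 2.085)
t=5.750: state=(1.876, 2.072)
t=6.000: state=(1.934, 2.082)
t=6.250: state=(1.989, 2.115)
t=6.500: state=(2.033, 2.169)
t=6.750: state=(2.061, 2.240)
t=7.000: state=(2.069, 2.322)
t=7.050: state=(2.068, 2.339)
largest grid value and its neighbours: y(3.330)=2.56266, y(3.340)=2.56270, y(3.350)=2.56269
parabola through these three points peaks at t≈3.343 with y≈2.56270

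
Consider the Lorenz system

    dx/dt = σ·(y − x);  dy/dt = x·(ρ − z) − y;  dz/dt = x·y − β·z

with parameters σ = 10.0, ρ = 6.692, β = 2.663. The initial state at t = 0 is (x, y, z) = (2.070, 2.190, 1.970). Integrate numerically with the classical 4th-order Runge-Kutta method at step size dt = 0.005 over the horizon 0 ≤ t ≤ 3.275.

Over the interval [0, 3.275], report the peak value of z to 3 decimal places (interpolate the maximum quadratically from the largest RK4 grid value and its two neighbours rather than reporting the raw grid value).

max z = 7.709

t=0.000: state=(2.070, 2.190, 1.970)
step 1 (dt=0.005): k1=(1.200, 7.585, -0.713), k2=(1.360, 7.583, -0.662), k3=(1.356, 7.585, -0.662), k4=(1.511, 7.585, -0.610); state += dt/6·(k1+2k2+2k3+k4)
t=0.005: state=(2.077, 2.228, 1.967)
t=0.010: state=(2.085, 2.266, 1.964)
t=0.015: state=(2.095, 2.304, 1.962)
continuing one RK4 step at a time; state shown every 40 steps (Δt=0.2):
t=0.200: state=(3.102, 3.877, 2.384)
t=0.400: state=(4.790, 5.558, 4.469)
t=0.600: state=(5.434, 5.193, 7.228)
t=0.800: state=(4.212, 3.464, 7.446)
t=1.000: state=(3.097, 2.780, 6.019)
t=1.200: state=(2.899, 2.987, 4.821)
t=1.400: state=(3.332, 3.650, 4.430)
t=1.600: state=(4.030, 4.365, 4.942)
t=1.800: state=(4.469, 4.535, 5.928)
t=2.000: state=(4.280, 4.061, 6.429)
t=2.200: state=(3.802, 3.591, 6.132)
t=2.400: state=(3.542, 3.499, 5.576)
t=2.600: state=(3.612, 3.711, 5.258)
t=2.800: state=(3.867, 4.003, 5.337)
t=3.000: state=(4.078, 4.137, 5.671)
t=3.200: state=(4.082, 4.031, 5.932)
t=3.275: state=(4.034, 3.958, 5.960)
largest grid value and its neighbours: z(0.705)=7.70836, z(0.710)=7.70885, z(0.715)=7.70750
parabola through these three points peaks at t≈0.709 with z≈7.70890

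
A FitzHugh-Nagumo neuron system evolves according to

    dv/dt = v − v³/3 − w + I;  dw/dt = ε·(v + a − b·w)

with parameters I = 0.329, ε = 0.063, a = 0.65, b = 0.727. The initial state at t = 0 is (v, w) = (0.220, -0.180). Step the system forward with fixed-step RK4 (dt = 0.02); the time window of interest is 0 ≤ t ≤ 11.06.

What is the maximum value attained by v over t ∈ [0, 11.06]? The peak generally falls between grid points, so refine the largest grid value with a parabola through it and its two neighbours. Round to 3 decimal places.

t=0.000: state=(0.220, -0.180)
step 1 (dt=0.02): k1=(0.725, 0.063), k2=(0.732, 0.063), k3=(0.732, 0.063), k4=(0.738, 0.064); state += dt/6·(k1+2k2+2k3+k4)
t=0.020: state=(0.235, -0.179)
t=0.040: state=(0.250, -0.177)
t=0.060: state=(0.265, -0.176)
continuing one RK4 step at a time; state shown every 25 steps (Δt=0.5):
t=0.500: state=(0.663, -0.142)
t=1.000: state=(1.206, -0.090)
t=1.500: state=(1.616, -0.023)
t=2.000: state=(1.786, 0.051)
t=2.500: state=(1.822, 0.127)
t=3.000: state=(1.811, 0.201)
t=3.500: state=(1.786, 0.273)
t=4.000: state=(1.756, 0.342)
t=4.500: state=(1.724, 0.409)
t=5.000: state=(1.692, 0.473)
t=5.500: state=(1.658, 0.534)
t=6.000: state=(1.624, 0.594)
t=6.500: state=(1.589, 0.651)
t=7.000: state=(1.554, 0.705)
t=7.500: state=(1.517, 0.757)
t=8.000: state=(1.479, 0.807)
t=8.500: state=(1.440, 0.854)
t=9.000: state=(1.399, 0.899)
t=9.500: state=(1.356, 0.942)
t=10.000: state=(1.310, 0.983)
t=10.500: state=(1.262, 1.021)
t=11.000: state=(1.210, 1.056)
t=11.060: state=(1.204, 1.060)
largest grid value and its neighbours: v(2.540)=1.82215, v(2.560)=1.82215, v(2.580)=1.82210
parabola through these three points peaks at t≈2.551 with v≈1.82216

max v = 1.822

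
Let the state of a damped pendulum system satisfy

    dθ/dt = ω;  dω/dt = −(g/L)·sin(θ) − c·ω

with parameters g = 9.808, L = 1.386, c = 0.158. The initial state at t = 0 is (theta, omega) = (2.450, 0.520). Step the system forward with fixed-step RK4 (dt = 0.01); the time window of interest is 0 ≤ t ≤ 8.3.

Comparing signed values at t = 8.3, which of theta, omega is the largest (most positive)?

t=0.000: state=(2.450, 0.520)
step 1 (dt=0.01): k1=(0.520, -4.595), k2=(0.497, -4.577), k3=(0.497, -4.578), k4=(0.474, -4.561); state += dt/6·(k1+2k2+2k3+k4)
t=0.010: state=(2.455, 0.474)
t=0.020: state=(2.459, 0.429)
t=0.030: state=(2.464, 0.384)
continuing one RK4 step at a time; state shown every 50 steps (Δt=0.5):
t=0.500: state=(2.147, -1.825)
t=1.000: state=(0.472, -4.664)
t=1.500: state=(-1.558, -2.580)
t=2.000: state=(-1.976, 0.796)
t=2.500: state=(-0.767, 3.917)
t=3.000: state=(1.181, 2.849)
t=3.500: state=(1.703, -0.724)
t=4.000: state=(0.526, -3.691)
t=4.500: state=(-1.173, -2.237)
t=5.000: state=(-1.405, 1.291)
t=5.500: state=(-0.064, 3.499)
t=6.000: state=(1.250, 1.189)
t=6.500: state=(0.991, -2.123)
t=7.000: state=(-0.454, -2.853)
t=7.500: state=(-1.205, 0.083)
t=8.000: state=(-0.423, 2.714)
t=8.300: state=(0.415, 2.583)
compare at T: theta=0.415, omega=2.583

largest component: omega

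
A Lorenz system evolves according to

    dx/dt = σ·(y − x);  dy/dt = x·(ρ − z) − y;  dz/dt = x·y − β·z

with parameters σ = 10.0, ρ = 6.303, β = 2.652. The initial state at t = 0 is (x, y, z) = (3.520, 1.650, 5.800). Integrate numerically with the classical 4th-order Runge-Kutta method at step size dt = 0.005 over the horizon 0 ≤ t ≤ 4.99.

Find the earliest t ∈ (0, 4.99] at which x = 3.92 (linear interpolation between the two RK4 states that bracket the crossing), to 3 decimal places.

t = 0.722

t=0.000: state=(3.520, 1.650, 5.800)
step 1 (dt=0.005): k1=(-18.700, 0.121, -9.574), k2=(-18.229, 0.180, -9.586), k3=(-18.240, 0.180, -9.584), k4=(-17.779, 0.238, -9.594); state += dt/6·(k1+2k2+2k3+k4)
t=0.005: state=(3.429, 1.651, 5.752)
t=0.010: state=(3.342, 1.652, 5.704)
t=0.015: state=(3.260, 1.654, 5.656)
continuing one RK4 step at a time; state shown every 40 steps (Δt=0.2):
t=0.200: state=(2.050, 1.962, 4.083)
t=0.400: state=(2.355, 2.684, 3.180)
t=0.600: state=(3.247, 3.785, 3.304)
t=0.720: state=(3.910, 4.451, 3.940)
next step: t=0.725: state=(3.937, 4.475, 3.975) — x has crossed 3.92
linear interpolation between t=0.720 (3.90950) and t=0.725 (3.93651) → t≈0.722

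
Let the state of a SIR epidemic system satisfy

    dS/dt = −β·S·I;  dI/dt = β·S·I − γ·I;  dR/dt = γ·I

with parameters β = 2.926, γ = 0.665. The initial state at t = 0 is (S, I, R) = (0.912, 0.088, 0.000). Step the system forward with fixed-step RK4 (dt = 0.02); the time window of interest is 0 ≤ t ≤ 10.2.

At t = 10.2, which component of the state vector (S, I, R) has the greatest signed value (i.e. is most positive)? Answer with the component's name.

largest component: R

t=0.000: state=(0.912, 0.088, 0.000)
step 1 (dt=0.02): k1=(-0.235, 0.176, 0.059), k2=(-0.239, 0.179, 0.060), k3=(-0.239, 0.179, 0.060), k4=(-0.243, 0.182, 0.061); state += dt/6·(k1+2k2+2k3+k4)
t=0.020: state=(0.907, 0.092, 0.001)
t=0.040: state=(0.902, 0.095, 0.002)
t=0.060: state=(0.897, 0.099, 0.004)
continuing one RK4 step at a time; state shown every 25 steps (Δt=0.5):
t=0.500: state=(0.738, 0.214, 0.048)
t=1.000: state=(0.478, 0.375, 0.147)
t=1.500: state=(0.257, 0.455, 0.288)
t=2.000: state=(0.133, 0.430, 0.437)
t=2.500: state=(0.075, 0.357, 0.569)
t=3.000: state=(0.047, 0.279, 0.674)
t=3.500: state=(0.033, 0.212, 0.755)
t=4.000: state=(0.025, 0.158, 0.816)
t=4.500: state=(0.021, 0.117, 0.862)
t=5.000: state=(0.018, 0.087, 0.896)
t=5.500: state=(0.016, 0.064, 0.920)
t=6.000: state=(0.015, 0.047, 0.939)
t=6.500: state=(0.014, 0.034, 0.952)
t=7.000: state=(0.013, 0.025, 0.962)
t=7.500: state=(0.013, 0.018, 0.969)
t=8.000: state=(0.013, 0.013, 0.974)
t=8.500: state=(0.012, 0.010, 0.978)
t=9.000: state=(0.012, 0.007, 0.981)
t=9.500: state=(0.012, 0.005, 0.983)
t=10.000: state=(0.012, 0.004, 0.984)
t=10.200: state=(0.012, 0.003, 0.985)
compare at T: S=0.012, I=0.003, R=0.985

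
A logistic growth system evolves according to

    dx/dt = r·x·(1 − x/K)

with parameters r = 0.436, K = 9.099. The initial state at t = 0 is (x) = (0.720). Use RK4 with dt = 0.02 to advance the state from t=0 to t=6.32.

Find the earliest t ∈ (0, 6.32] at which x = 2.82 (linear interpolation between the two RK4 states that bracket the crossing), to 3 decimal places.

t=0.000: state=(0.720)
step 1 (dt=0.02): k1=(0.289), k2=(0.290), k3=(0.290), k4=(0.291); state += dt/6·(k1+2k2+2k3+k4)
t=0.020: state=(0.726)
t=0.040: state=(0.732)
t=0.060: state=(0.738)
continuing one RK4 step at a time; state shown every 25 steps (Δt=0.5):
t=0.500: state=(0.878)
t=1.000: state=(1.067)
t=1.500: state=(1.290)
t=2.000: state=(1.551)
t=2.500: state=(1.852)
t=3.000: state=(2.194)
t=3.500: state=(2.578)
t=3.780: state=(2.809)
next step: t=3.800: state=(2.826) — x has crossed 2.82
linear interpolation between t=3.780 (2.80896) and t=3.800 (2.82592) → t≈3.793

t = 3.793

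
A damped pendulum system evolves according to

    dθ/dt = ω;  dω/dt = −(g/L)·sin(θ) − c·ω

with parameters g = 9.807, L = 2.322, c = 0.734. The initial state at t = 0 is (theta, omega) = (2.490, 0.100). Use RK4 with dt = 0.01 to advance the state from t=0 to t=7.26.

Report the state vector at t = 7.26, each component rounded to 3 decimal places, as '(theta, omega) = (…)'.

(theta, omega) = (0.154, -0.168)

t=0.000: state=(2.490, 0.100)
step 1 (dt=0.01): k1=(0.100, -2.635), k2=(0.087, -2.623), k3=(0.087, -2.624), k4=(0.074, -2.613); state += dt/6·(k1+2k2+2k3+k4)
t=0.010: state=(2.491, 0.074)
t=0.020: state=(2.491, 0.048)
t=0.030: state=(2.492, 0.022)
continuing one RK4 step at a time; state shown every 25 steps (Δt=0.25):
t=0.250: state=(2.437, -0.513)
t=0.500: state=(2.234, -1.115)
t=0.750: state=(1.874, -1.774)
t=1.000: state=(1.347, -2.429)
t=1.250: state=(0.681, -2.825)
t=1.500: state=(-0.017, -2.646)
t=1.750: state=(-0.593, -1.895)
t=2.000: state=(-0.943, -0.892)
t=2.250: state=(-1.043, 0.076)
t=2.500: state=(-0.920, 0.873)
t=2.750: state=(-0.629, 1.403)
t=3.000: state=(-0.248, 1.573)
t=3.250: state=(0.125, 1.358)
t=3.500: state=(0.407, 0.864)
t=3.750: state=(0.549, 0.263)
t=4.000: state=(0.543, -0.291)
t=4.250: state=(0.416, -0.692)
t=4.500: state=(0.215, -0.876)
t=4.750: state=(-0.002, -0.827)
t=5.000: state=(-0.183, -0.592)
t=5.250: state=(-0.290, -0.259)
t=5.500: state=(-0.312, 0.078)
t=5.750: state=(-0.258, 0.340)
t=6.000: state=(-0.152, 0.480)
t=6.250: state=(-0.029, 0.485)
t=6.500: state=(0.081, 0.375)
t=6.750: state=(0.153, 0.195)
t=7.000: state=(0.177, -0.000)
t=7.250: state=(0.156, -0.163)
t=7.260: state=(0.154, -0.168)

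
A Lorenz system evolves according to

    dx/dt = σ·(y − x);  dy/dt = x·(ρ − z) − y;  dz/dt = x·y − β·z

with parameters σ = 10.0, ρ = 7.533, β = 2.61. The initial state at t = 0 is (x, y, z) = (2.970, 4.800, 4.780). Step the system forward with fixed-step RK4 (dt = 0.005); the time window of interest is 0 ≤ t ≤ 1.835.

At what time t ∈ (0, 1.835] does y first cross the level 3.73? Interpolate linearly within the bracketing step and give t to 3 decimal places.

t=0.000: state=(2.970, 4.800, 4.780)
step 1 (dt=0.005): k1=(18.300, 3.376, 1.780), k2=(17.927, 3.480, 2.014), k3=(17.939, 3.476, 2.008), k4=(17.577, 3.575, 2.238); state += dt/6·(k1+2k2+2k3+k4)
t=0.005: state=(3.060, 4.817, 4.790)
t=0.010: state=(3.146, 4.836, 4.802)
t=0.015: state=(3.229, 4.855, 4.817)
continuing one RK4 step at a time; state shown every 20 steps (Δt=0.1):
t=0.100: state=(4.281, 5.230, 5.331)
t=0.200: state=(4.996, 5.489, 6.336)
t=0.300: state=(5.259, 5.290, 7.350)
t=0.400: state=(5.076, 4.704, 7.952)
t=0.500: state=(4.590, 4.036, 7.979)
t=0.555: state=(4.284, 3.734, 7.793)
next step: t=0.560: state=(4.256, 3.710, 7.771) — y has crossed 3.73
linear interpolation between t=0.555 (3.73359) and t=0.560 (3.70967) → t≈0.556

t = 0.556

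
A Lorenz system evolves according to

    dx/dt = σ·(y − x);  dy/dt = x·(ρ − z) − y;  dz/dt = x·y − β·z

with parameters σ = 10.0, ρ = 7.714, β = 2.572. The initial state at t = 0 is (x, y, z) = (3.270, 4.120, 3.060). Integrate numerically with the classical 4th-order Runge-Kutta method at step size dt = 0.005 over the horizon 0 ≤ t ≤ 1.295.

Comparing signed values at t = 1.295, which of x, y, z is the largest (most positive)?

t=0.000: state=(3.270, 4.120, 3.060)
step 1 (dt=0.005): k1=(8.500, 11.099, 5.602), k2=(8.565, 11.124, 5.745), k3=(8.564, 11.123, 5.745), k4=(8.628, 11.147, 5.889); state += dt/6·(k1+2k2+2k3+k4)
t=0.005: state=(3.313, 4.176, 3.089)
t=0.010: state=(3.356, 4.231, 3.119)
t=0.015: state=(3.400, 4.288, 3.151)
continuing one RK4 step at a time; state shown every 10 steps (Δt=0.05):
t=0.050: state=(3.724, 4.683, 3.415)
t=0.100: state=(4.221, 5.239, 3.931)
t=0.150: state=(4.730, 5.736, 4.614)
t=0.200: state=(5.211, 6.108, 5.446)
t=0.250: state=(5.609, 6.286, 6.371)
t=0.300: state=(5.870, 6.223, 7.297)
t=0.350: state=(5.951, 5.918, 8.109)
t=0.400: state=(5.837, 5.423, 8.704)
t=0.450: state=(5.550, 4.832, 9.026)
t=0.500: state=(5.140, 4.242, 9.073)
t=0.550: state=(4.674, 3.727, 8.893)
t=0.600: state=(4.212, 3.324, 8.551)
t=0.650: state=(3.798, 3.040, 8.114)
t=0.700: state=(3.459, 2.863, 7.634)
t=0.750: state=(3.203, 2.775, 7.151)
t=0.800: state=(3.030, 2.761, 6.691)
t=0.850: state=(2.932, 2.806, 6.271)
t=0.900: state=(2.901, 2.900, 5.904)
t=0.950: state=(2.929, 3.039, 5.597)
t=1.000: state=(3.008, 3.215, 5.356)
t=1.050: state=(3.133, 3.425, 5.188)
t=1.100: state=(3.298, 3.662, 5.097)
t=1.150: state=(3.495, 3.919, 5.086)
t=1.200: state=(3.718, 4.185, 5.159)
t=1.250: state=(3.958, 4.445, 5.314)
t=1.295: state=(4.177, 4.661, 5.522)
compare at T: x=4.177, y=4.661, z=5.522

largest component: z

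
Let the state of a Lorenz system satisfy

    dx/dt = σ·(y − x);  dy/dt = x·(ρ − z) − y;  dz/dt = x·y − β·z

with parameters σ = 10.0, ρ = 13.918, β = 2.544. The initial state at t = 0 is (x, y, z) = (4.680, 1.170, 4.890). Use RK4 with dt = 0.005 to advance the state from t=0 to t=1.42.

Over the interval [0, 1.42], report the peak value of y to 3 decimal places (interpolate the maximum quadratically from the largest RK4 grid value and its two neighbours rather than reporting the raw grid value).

t=0.000: state=(4.680, 1.170, 4.890)
step 1 (dt=0.005): k1=(-35.100, 41.081, -6.965), k2=(-33.195, 40.266, -6.551), k3=(-33.263, 40.306, -6.557), k4=(-31.422, 39.526, -6.166); state += dt/6·(k1+2k2+2k3+k4)
t=0.005: state=(4.514, 1.371, 4.857)
t=0.010: state=(4.365, 1.566, 4.828)
t=0.015: state=(4.233, 1.753, 4.803)
continuing one RK4 step at a time; state shown every 10 steps (Δt=0.05):
t=0.050: state=(3.689, 2.926, 4.701)
t=0.100: state=(3.709, 4.417, 4.771)
t=0.150: state=(4.308, 5.940, 5.173)
t=0.200: state=(5.298, 7.590, 6.083)
t=0.250: state=(6.559, 9.255, 7.716)
t=0.300: state=(7.919, 10.564, 10.199)
t=0.350: state=(9.080, 10.937, 13.339)
t=0.400: state=(9.642, 9.928, 16.411)
t=0.450: state=(9.317, 7.752, 18.439)
t=0.500: state=(8.168, 5.279, 18.918)
t=0.550: state=(6.591, 3.329, 18.132)
t=0.600: state=(5.034, 2.163, 16.698)
t=0.650: state=(3.775, 1.630, 15.085)
t=0.700: state=(2.891, 1.485, 13.520)
t=0.750: state=(2.347, 1.553, 12.089)
t=0.800: state=(2.072, 1.741, 10.813)
t=0.850: state=(1.998, 2.018, 9.699)
t=0.900: state=(2.081, 2.386, 8.750)
t=0.950: state=(2.299, 2.863, 7.974)
t=1.000: state=(2.646, 3.476, 7.388)
t=1.050: state=(3.132, 4.252, 7.029)
t=1.100: state=(3.771, 5.212, 6.957)
t=1.150: state=(4.575, 6.346, 7.260)
t=1.200: state=(5.535, 7.585, 8.052)
t=1.250: state=(6.597, 8.754, 9.433)
t=1.300: state=(7.633, 9.549, 11.394)
t=1.350: state=(8.430, 9.617, 13.693)
t=1.400: state=(8.746, 8.773, 15.812)
t=1.420: state=(8.700, 8.212, 16.475)
largest grid value and its neighbours: y(0.335)=10.95824, y(0.340)=10.96500, y(0.345)=10.95795
parabola through these three points peaks at t≈0.340 with y≈10.96501

max y = 10.965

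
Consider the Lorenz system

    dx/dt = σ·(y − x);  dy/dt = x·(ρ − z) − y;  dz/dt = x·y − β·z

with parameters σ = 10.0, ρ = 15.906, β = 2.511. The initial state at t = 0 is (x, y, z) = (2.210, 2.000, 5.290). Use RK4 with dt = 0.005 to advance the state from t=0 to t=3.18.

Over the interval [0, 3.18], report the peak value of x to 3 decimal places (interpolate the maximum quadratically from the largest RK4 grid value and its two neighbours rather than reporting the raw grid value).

max x = 10.997

t=0.000: state=(2.210, 2.000, 5.290)
step 1 (dt=0.005): k1=(-2.100, 21.461, -8.863), k2=(-1.511, 21.401, -8.700), k3=(-1.527, 21.416, -8.698), k4=(-0.953, 21.369, -8.533); state += dt/6·(k1+2k2+2k3+k4)
t=0.005: state=(2.202, 2.107, 5.247)
t=0.010: state=(2.200, 2.214, 5.205)
t=0.015: state=(2.204, 2.320, 5.165)
continuing one RK4 step at a time; state shown every 40 steps (Δt=0.2):
t=0.200: state=(5.029, 7.865, 5.880)
t=0.400: state=(10.970, 11.524, 19.382)
t=0.600: state=(4.589, 0.934, 18.998)
t=0.800: state=(1.150, 0.787, 11.701)
t=1.000: state=(1.480, 2.081, 7.344)
t=1.200: state=(3.974, 6.106, 6.154)
t=1.400: state=(9.766, 12.145, 15.189)
t=1.600: state=(6.692, 2.740, 20.598)
t=1.800: state=(1.944, 1.178, 13.278)
t=2.000: state=(2.016, 2.665, 8.552)
t=2.200: state=(4.728, 6.949, 7.684)
t=2.400: state=(9.709, 10.991, 16.823)
t=2.600: state=(6.006, 2.789, 19.313)
t=2.800: state=(2.425, 1.980, 12.794)
t=3.000: state=(3.103, 4.137, 8.952)
t=3.180: state=(6.197, 8.547, 10.049)
largest grid value and its neighbours: x(0.405)=10.99049, x(0.410)=10.99714, x(0.415)=10.98947
parabola through these three points peaks at t≈0.410 with x≈10.99715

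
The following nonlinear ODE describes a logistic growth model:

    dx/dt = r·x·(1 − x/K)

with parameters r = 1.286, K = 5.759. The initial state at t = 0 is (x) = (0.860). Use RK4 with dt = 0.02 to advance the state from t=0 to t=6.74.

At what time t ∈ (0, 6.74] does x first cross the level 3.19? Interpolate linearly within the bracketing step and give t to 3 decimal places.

t = 1.521

t=0.000: state=(0.860)
step 1 (dt=0.02): k1=(0.941), k2=(0.949), k3=(0.949), k4=(0.958); state += dt/6·(k1+2k2+2k3+k4)
t=0.020: state=(0.879)
t=0.040: state=(0.898)
t=0.060: state=(0.918)
continuing one RK4 step at a time; state shown every 25 steps (Δt=0.5):
t=0.500: state=(1.442)
t=1.000: state=(2.237)
t=1.500: state=(3.151)
t=1.520: state=(3.188)
next step: t=1.540: state=(3.224) — x has crossed 3.19
linear interpolation between t=1.520 (3.18767) and t=1.540 (3.22422) → t≈1.521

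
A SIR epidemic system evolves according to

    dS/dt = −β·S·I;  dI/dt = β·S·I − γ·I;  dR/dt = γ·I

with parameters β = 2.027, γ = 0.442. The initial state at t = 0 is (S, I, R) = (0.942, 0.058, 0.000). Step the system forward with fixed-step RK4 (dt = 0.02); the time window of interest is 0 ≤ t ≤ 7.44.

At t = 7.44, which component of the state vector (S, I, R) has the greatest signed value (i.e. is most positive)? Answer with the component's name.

t=0.000: state=(0.942, 0.058, 0.000)
step 1 (dt=0.02): k1=(-0.111, 0.085, 0.026), k2=(-0.112, 0.086, 0.026), k3=(-0.112, 0.086, 0.026), k4=(-0.114, 0.087, 0.026); state += dt/6·(k1+2k2+2k3+k4)
t=0.020: state=(0.940, 0.060, 0.001)
t=0.040: state=(0.937, 0.061, 0.001)
t=0.060: state=(0.935, 0.063, 0.002)
continuing one RK4 step at a time; state shown every 25 steps (Δt=0.5):
t=0.500: state=(0.865, 0.117, 0.019)
t=1.000: state=(0.734, 0.211, 0.054)
t=1.500: state=(0.559, 0.327, 0.114)
t=2.000: state=(0.381, 0.421, 0.197)
t=2.500: state=(0.243, 0.462, 0.296)
t=3.000: state=(0.152, 0.450, 0.397)
t=3.500: state=(0.098, 0.409, 0.493)
t=4.000: state=(0.067, 0.356, 0.577)
t=4.500: state=(0.048, 0.302, 0.650)
t=5.000: state=(0.036, 0.253, 0.711)
t=5.500: state=(0.029, 0.209, 0.762)
t=6.000: state=(0.024, 0.172, 0.804)
t=6.500: state=(0.020, 0.141, 0.839)
t=7.000: state=(0.018, 0.115, 0.867)
t=7.440: state=(0.016, 0.096, 0.888)
compare at T: S=0.016, I=0.096, R=0.888

largest component: R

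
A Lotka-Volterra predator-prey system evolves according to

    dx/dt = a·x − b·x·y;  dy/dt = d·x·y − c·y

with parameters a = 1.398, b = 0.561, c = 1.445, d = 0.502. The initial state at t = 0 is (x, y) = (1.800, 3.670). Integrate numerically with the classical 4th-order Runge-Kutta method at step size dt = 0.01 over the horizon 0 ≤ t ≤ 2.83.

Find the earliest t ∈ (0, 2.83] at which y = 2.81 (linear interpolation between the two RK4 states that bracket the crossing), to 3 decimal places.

t = 0.423

t=0.000: state=(1.800, 3.670)
step 1 (dt=0.01): k1=(-1.190, -1.987), k2=(-1.176, -1.992), k3=(-1.176, -1.992), k4=(-1.162, -1.998); state += dt/6·(k1+2k2+2k3+k4)
t=0.010: state=(1.788, 3.650)
t=0.020: state=(1.777, 3.630)
t=0.030: state=(1.766, 3.610)
continuing one RK4 step at a time; state shown every 10 steps (Δt=0.1):
t=0.100: state=(1.694, 3.467)
t=0.200: state=(1.614, 3.260)
t=0.300: state=(1.555, 3.055)
t=0.400: state=(1.515, 2.855)
t=0.420: state=(1.509, 2.816)
next step: t=0.430: state=(1.506, 2.797) — y has crossed 2.81
linear interpolation between t=0.420 (2.81623) and t=0.430 (2.79692) → t≈0.423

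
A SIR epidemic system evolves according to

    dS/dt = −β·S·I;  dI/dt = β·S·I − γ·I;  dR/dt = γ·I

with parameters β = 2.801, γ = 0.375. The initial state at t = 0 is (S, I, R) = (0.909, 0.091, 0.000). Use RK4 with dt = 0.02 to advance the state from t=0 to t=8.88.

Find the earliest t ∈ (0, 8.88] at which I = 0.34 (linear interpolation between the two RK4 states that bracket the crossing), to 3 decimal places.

t = 0.729

t=0.000: state=(0.909, 0.091, 0.000)
step 1 (dt=0.02): k1=(-0.232, 0.198, 0.034), k2=(-0.236, 0.201, 0.035), k3=(-0.236, 0.201, 0.035), k4=(-0.241, 0.205, 0.036); state += dt/6·(k1+2k2+2k3+k4)
t=0.020: state=(0.904, 0.095, 0.001)
t=0.040: state=(0.899, 0.099, 0.001)
t=0.060: state=(0.894, 0.104, 0.002)
continuing one RK4 step at a time; state shown every 25 steps (Δt=0.5):
t=0.500: state=(0.729, 0.241, 0.030)
t=0.720: state=(0.611, 0.336, 0.053)
next step: t=0.740: state=(0.599, 0.345, 0.056) — I has crossed 0.34
linear interpolation between t=0.720 (0.33607) and t=0.740 (0.34506) → t≈0.729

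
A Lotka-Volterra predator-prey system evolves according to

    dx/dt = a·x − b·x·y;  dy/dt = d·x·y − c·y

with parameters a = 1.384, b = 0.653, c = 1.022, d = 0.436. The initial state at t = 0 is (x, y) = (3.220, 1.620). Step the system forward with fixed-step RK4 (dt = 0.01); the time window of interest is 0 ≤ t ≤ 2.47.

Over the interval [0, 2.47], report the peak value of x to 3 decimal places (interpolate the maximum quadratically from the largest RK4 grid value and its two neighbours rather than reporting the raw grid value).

max x = 3.561

t=0.000: state=(3.220, 1.620)
step 1 (dt=0.01): k1=(1.050, 0.619), k2=(1.045, 0.624), k3=(1.045, 0.624), k4=(1.040, 0.629); state += dt/6·(k1+2k2+2k3+k4)
t=0.010: state=(3.230, 1.626)
t=0.020: state=(3.241, 1.633)
t=0.030: state=(3.251, 1.639)
continuing one RK4 step at a time; state shown every 10 steps (Δt=0.1):
t=0.100: state=(3.320, 1.687)
t=0.200: state=(3.406, 1.764)
t=0.300: state=(3.477, 1.850)
t=0.400: state=(3.528, 1.946)
t=0.500: state=(3.556, 2.051)
t=0.600: state=(3.559, 2.162)
t=0.700: state=(3.536, 2.279)
t=0.800: state=(3.485, 2.398)
t=0.900: state=(3.409, 2.516)
t=1.000: state=(3.310, 2.631)
t=1.100: state=(3.190, 2.737)
t=1.200: state=(3.054, 2.831)
t=1.300: state=(2.908, 2.911)
t=1.400: state=(2.755, 2.974)
t=1.500: state=(2.602, 3.017)
t=1.600: state=(2.451, 3.041)
t=1.700: state=(2.308, 3.046)
t=1.800: state=(2.173, 3.032)
t=1.900: state=(2.049, 3.001)
t=2.000: state=(1.937, 2.956)
t=2.100: state=(1.838, 2.897)
t=2.200: state=(1.750, 2.828)
t=2.300: state=(1.675, 2.752)
t=2.400: state=(1.612, 2.669)
t=2.470: state=(1.574, 2.608)
largest grid value and its neighbours: x(0.550)=3.56067, x(0.560)=3.56086, x(0.570)=3.56079
parabola through these three points peaks at t≈0.562 with x≈3.56087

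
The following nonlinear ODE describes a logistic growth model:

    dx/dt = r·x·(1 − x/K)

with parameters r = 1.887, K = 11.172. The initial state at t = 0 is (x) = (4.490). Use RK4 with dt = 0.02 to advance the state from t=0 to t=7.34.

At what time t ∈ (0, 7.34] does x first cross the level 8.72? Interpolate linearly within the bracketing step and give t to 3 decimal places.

t = 0.883

t=0.000: state=(4.490)
step 1 (dt=0.02): k1=(5.068), k2=(5.086), k3=(5.086), k4=(5.103); state += dt/6·(k1+2k2+2k3+k4)
t=0.020: state=(4.592)
t=0.040: state=(4.694)
t=0.060: state=(4.797)
continuing one RK4 step at a time; state shown every 25 steps (Δt=0.5):
t=0.500: state=(7.074)
t=0.880: state=(8.709)
next step: t=0.900: state=(8.781) — x has crossed 8.72
linear interpolation between t=0.880 (8.70904) and t=0.900 (8.78073) → t≈0.883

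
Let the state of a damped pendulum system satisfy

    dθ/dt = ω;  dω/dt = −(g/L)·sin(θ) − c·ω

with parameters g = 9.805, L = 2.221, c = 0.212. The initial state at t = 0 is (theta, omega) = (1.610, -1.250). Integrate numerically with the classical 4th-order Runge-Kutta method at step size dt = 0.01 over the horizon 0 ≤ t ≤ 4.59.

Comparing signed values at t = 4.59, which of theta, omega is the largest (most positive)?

t=0.000: state=(1.610, -1.250)
step 1 (dt=0.01): k1=(-1.250, -4.146), k2=(-1.271, -4.143), k3=(-1.271, -4.143), k4=(-1.291, -4.139); state += dt/6·(k1+2k2+2k3+k4)
t=0.010: state=(1.597, -1.291)
t=0.020: state=(1.584, -1.333)
t=0.030: state=(1.571, -1.374)
continuing one RK4 step at a time; state shown every 20 steps (Δt=0.2):
t=0.200: state=(1.279, -2.053)
t=0.400: state=(0.798, -2.709)
t=0.600: state=(0.218, -3.014)
t=0.800: state=(-0.373, -2.818)
t=1.000: state=(-0.880, -2.191)
t=1.200: state=(-1.235, -1.345)
t=1.400: state=(-1.415, -0.448)
t=1.600: state=(-1.416, 0.426)
t=1.800: state=(-1.248, 1.250)
t=2.000: state=(-0.924, 1.964)
t=2.200: state=(-0.478, 2.439)
t=2.400: state=(0.026, 2.529)
t=2.600: state=(0.505, 2.193)
t=2.800: state=(0.883, 1.545)
t=3.000: state=(1.113, 0.749)
t=3.200: state=(1.181, -0.074)
t=3.400: state=(1.086, -0.859)
t=3.600: state=(0.844, -1.537)
t=3.800: state=(0.485, -2.008)
t=4.000: state=(0.062, -2.157)
t=4.200: state=(-0.353, -1.939)
t=4.400: state=(-0.693, -1.422)
t=4.590: state=(-0.903, -0.772)
compare at T: theta=-0.903, omega=-0.772

largest component: omega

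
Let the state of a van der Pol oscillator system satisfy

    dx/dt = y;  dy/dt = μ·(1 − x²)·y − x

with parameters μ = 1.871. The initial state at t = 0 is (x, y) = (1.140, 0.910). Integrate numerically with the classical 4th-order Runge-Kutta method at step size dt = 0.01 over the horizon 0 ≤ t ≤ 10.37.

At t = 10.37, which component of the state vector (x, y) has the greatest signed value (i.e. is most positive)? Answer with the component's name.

largest component: y

t=0.000: state=(1.140, 0.910)
step 1 (dt=0.01): k1=(0.910, -1.650), k2=(0.902, -1.668), k3=(0.902, -1.667), k4=(0.893, -1.684); state += dt/6·(k1+2k2+2k3+k4)
t=0.010: state=(1.149, 0.893)
t=0.020: state=(1.158, 0.876)
t=0.030: state=(1.167, 0.859)
continuing one RK4 step at a time; state shown every 50 steps (Δt=0.5):
t=0.500: state=(1.365, 0.023)
t=1.000: state=(1.239, -0.474)
t=1.500: state=(0.900, -0.920)
t=2.000: state=(0.209, -2.064)
t=2.500: state=(-1.308, -3.259)
t=3.000: state=(-2.002, -0.048)
t=3.500: state=(-1.890, 0.347)
t=4.000: state=(-1.694, 0.433)
t=4.500: state=(-1.451, 0.550)
t=5.000: state=(-1.125, 0.791)
t=5.500: state=(-0.592, 1.472)
t=6.000: state=(0.593, 3.474)
t=6.500: state=(1.941, 0.866)
t=7.000: state=(1.970, -0.283)
t=7.500: state=(1.795, -0.395)
t=8.000: state=(1.577, -0.485)
t=8.500: state=(1.298, -0.648)
t=9.000: state=(0.892, -1.042)
t=9.500: state=(0.114, -2.335)
t=10.000: state=(-1.490, -2.947)
t=10.370: state=(-2.008, -0.250)
compare at T: x=-2.008, y=-0.250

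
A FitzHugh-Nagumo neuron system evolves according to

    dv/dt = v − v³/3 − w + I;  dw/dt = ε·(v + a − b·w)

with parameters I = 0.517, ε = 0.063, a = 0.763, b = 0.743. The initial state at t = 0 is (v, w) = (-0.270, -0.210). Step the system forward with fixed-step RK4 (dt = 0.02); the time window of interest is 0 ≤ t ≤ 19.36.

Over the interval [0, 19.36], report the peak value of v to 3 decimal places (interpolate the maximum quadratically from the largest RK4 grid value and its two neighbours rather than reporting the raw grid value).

t=0.000: state=(-0.270, -0.210)
step 1 (dt=0.02): k1=(0.464, 0.041), k2=(0.467, 0.041), k3=(0.467, 0.041), k4=(0.471, 0.041); state += dt/6·(k1+2k2+2k3+k4)
t=0.020: state=(-0.261, -0.209)
t=0.040: state=(-0.251, -0.208)
t=0.060: state=(-0.241, -0.207)
continuing one RK4 step at a time; state shown every 50 steps (Δt=1):
t=1.000: state=(0.476, -0.150)
t=2.000: state=(1.622, -0.030)
t=3.000: state=(1.894, 0.131)
t=4.000: state=(1.860, 0.287)
t=5.000: state=(1.800, 0.434)
t=6.000: state=(1.738, 0.570)
t=7.000: state=(1.673, 0.696)
t=8.000: state=(1.605, 0.812)
t=9.000: state=(1.535, 0.918)
t=10.000: state=(1.461, 1.015)
t=11.000: state=(1.381, 1.103)
t=12.000: state=(1.293, 1.182)
t=13.000: state=(1.193, 1.252)
t=14.000: state=(1.074, 1.311)
t=15.000: state=(0.919, 1.360)
t=16.000: state=(0.688, 1.395)
t=17.000: state=(0.250, 1.408)
t=18.000: state=(-0.812, 1.378)
t=19.000: state=(-1.895, 1.272)
t=19.360: state=(-1.976, 1.224)
largest grid value and its neighbours: v(3.060)=1.89486, v(3.080)=1.89490, v(3.100)=1.89488
parabola through these three points peaks at t≈3.083 with v≈1.89490

max v = 1.895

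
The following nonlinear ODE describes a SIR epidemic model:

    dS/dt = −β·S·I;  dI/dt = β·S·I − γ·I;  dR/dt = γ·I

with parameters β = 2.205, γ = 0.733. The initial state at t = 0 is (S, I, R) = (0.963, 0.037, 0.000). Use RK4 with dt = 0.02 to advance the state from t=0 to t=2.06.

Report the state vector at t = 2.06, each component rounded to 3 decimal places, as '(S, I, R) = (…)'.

(S, I, R) = (0.500, 0.282, 0.218)

t=0.000: state=(0.963, 0.037, 0.000)
step 1 (dt=0.02): k1=(-0.079, 0.051, 0.027), k2=(-0.080, 0.052, 0.027), k3=(-0.080, 0.052, 0.028), k4=(-0.081, 0.053, 0.028); state += dt/6·(k1+2k2+2k3+k4)
t=0.020: state=(0.961, 0.038, 0.001)
t=0.040: state=(0.960, 0.039, 0.001)
t=0.060: state=(0.958, 0.040, 0.002)
continuing one RK4 step at a time; state shown every 5 steps (Δt=0.1):
t=0.100: state=(0.955, 0.042, 0.003)
t=0.200: state=(0.945, 0.049, 0.006)
t=0.300: state=(0.934, 0.056, 0.010)
t=0.400: state=(0.922, 0.063, 0.014)
t=0.500: state=(0.908, 0.072, 0.019)
t=0.600: state=(0.893, 0.082, 0.025)
t=0.700: state=(0.876, 0.092, 0.031)
t=0.800: state=(0.857, 0.104, 0.039)
t=0.900: state=(0.837, 0.116, 0.047)
t=1.000: state=(0.814, 0.130, 0.056)
t=1.100: state=(0.790, 0.144, 0.066)
t=1.200: state=(0.764, 0.159, 0.077)
t=1.300: state=(0.737, 0.174, 0.089)
t=1.400: state=(0.708, 0.190, 0.102)
t=1.500: state=(0.678, 0.206, 0.117)
t=1.600: state=(0.646, 0.221, 0.133)
t=1.700: state=(0.615, 0.236, 0.149)
t=1.800: state=(0.583, 0.250, 0.167)
t=1.900: state=(0.550, 0.264, 0.186)
t=2.000: state=(0.519, 0.276, 0.206)
t=2.060: state=(0.500, 0.282, 0.218)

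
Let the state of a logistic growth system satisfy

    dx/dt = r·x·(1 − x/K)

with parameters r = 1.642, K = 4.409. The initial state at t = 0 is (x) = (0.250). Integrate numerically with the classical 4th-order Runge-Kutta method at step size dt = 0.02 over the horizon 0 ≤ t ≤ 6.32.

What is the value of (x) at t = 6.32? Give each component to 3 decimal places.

t=0.000: state=(0.250)
step 1 (dt=0.02): k1=(0.387), k2=(0.393), k3=(0.393), k4=(0.399); state += dt/6·(k1+2k2+2k3+k4)
t=0.020: state=(0.258)
t=0.040: state=(0.266)
t=0.060: state=(0.274)
continuing one RK4 step at a time; state shown every 25 steps (Δt=0.5):
t=0.500: state=(0.530)
t=1.000: state=(1.045)
t=1.500: state=(1.824)
t=2.000: state=(2.716)
t=2.500: state=(3.460)
t=3.000: state=(3.934)
t=3.500: state=(4.187)
t=4.000: state=(4.308)
t=4.500: state=(4.364)
t=5.000: state=(4.389)
t=5.500: state=(4.400)
t=6.000: state=(4.405)
t=6.320: state=(4.407)

(x) = (4.407)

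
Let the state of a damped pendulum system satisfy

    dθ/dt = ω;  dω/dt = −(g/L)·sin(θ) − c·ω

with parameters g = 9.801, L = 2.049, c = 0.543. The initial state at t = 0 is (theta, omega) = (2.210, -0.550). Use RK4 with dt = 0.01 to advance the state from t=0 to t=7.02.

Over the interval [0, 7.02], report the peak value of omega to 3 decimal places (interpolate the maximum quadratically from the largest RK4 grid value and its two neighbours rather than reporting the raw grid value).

max omega = 2.106

t=0.000: state=(2.210, -0.550)
step 1 (dt=0.01): k1=(-0.550, -3.540), k2=(-0.568, -3.539), k3=(-0.568, -3.539), k4=(-0.585, -3.537); state += dt/6·(k1+2k2+2k3+k4)
t=0.010: state=(2.204, -0.585)
t=0.020: state=(2.198, -0.621)
t=0.030: state=(2.192, -0.656)
continuing one RK4 step at a time; state shown every 25 steps (Δt=0.25):
t=0.250: state=(1.962, -1.442)
t=0.500: state=(1.487, -2.351)
t=0.750: state=(0.802, -3.054)
t=1.000: state=(0.016, -3.092)
t=1.250: state=(-0.674, -2.320)
t=1.500: state=(-1.110, -1.142)
t=1.750: state=(-1.245, 0.046)
t=2.000: state=(-1.100, 1.079)
t=2.250: state=(-0.729, 1.830)
t=2.500: state=(-0.225, 2.106)
t=2.750: state=(0.274, 1.798)
t=3.000: state=(0.638, 1.060)
t=3.250: state=(0.793, 0.176)
t=3.500: state=(0.732, -0.631)
t=3.750: state=(0.497, -1.203)
t=4.000: state=(0.161, -1.410)
t=4.250: state=(-0.175, -1.215)
t=4.500: state=(-0.421, -0.720)
t=4.750: state=(-0.525, -0.105)
t=5.000: state=(-0.478, 0.456)
t=5.250: state=(-0.312, 0.834)
t=5.500: state=(-0.083, 0.947)
t=5.750: state=(0.139, 0.789)
t=6.000: state=(0.295, 0.439)
t=6.250: state=(0.352, 0.017)
t=6.500: state=(0.308, -0.355)
t=6.750: state=(0.187, -0.587)
t=7.000: state=(0.030, -0.633)
t=7.020: state=(0.017, -0.628)
largest grid value and its neighbours: omega(2.480)=2.10529, omega(2.490)=2.10600, omega(2.500)=2.10572
parabola through these three points peaks at t≈2.492 with omega≈2.10602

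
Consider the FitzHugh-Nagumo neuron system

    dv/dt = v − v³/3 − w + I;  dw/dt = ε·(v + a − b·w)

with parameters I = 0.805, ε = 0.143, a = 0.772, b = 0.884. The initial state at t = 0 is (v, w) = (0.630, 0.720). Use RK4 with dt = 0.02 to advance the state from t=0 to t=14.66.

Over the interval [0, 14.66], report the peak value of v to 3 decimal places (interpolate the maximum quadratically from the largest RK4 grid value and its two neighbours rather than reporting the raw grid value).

t=0.000: state=(0.630, 0.720)
step 1 (dt=0.02): k1=(0.632, 0.109), k2=(0.634, 0.110), k3=(0.634, 0.110), k4=(0.637, 0.111); state += dt/6·(k1+2k2+2k3+k4)
t=0.020: state=(0.643, 0.722)
t=0.040: state=(0.655, 0.724)
t=0.060: state=(0.668, 0.727)
continuing one RK4 step at a time; state shown every 25 steps (Δt=0.5):
t=0.500: state=(0.967, 0.785)
t=1.000: state=(1.277, 0.868)
t=1.500: state=(1.470, 0.965)
t=2.000: state=(1.543, 1.064)
t=2.500: state=(1.545, 1.160)
t=3.000: state=(1.513, 1.248)
t=3.500: state=(1.465, 1.328)
t=4.000: state=(1.408, 1.400)
t=4.500: state=(1.347, 1.463)
t=5.000: state=(1.282, 1.518)
t=5.500: state=(1.213, 1.565)
t=6.000: state=(1.140, 1.604)
t=6.500: state=(1.060, 1.636)
t=7.000: state=(0.971, 1.659)
t=7.500: state=(0.869, 1.675)
t=8.000: state=(0.748, 1.682)
t=8.500: state=(0.596, 1.679)
t=9.000: state=(0.389, 1.664)
t=9.500: state=(0.087, 1.633)
t=10.000: state=(-0.376, 1.577)
t=10.500: state=(-1.019, 1.486)
t=11.000: state=(-1.586, 1.357)
t=11.500: state=(-1.823, 1.207)
t=12.000: state=(-1.857, 1.059)
t=12.500: state=(-1.826, 0.920)
t=13.000: state=(-1.776, 0.792)
t=13.500: state=(-1.722, 0.676)
t=14.000: state=(-1.667, 0.570)
t=14.500: state=(-1.611, 0.475)
t=14.660: state=(-1.593, 0.447)
largest grid value and its neighbours: v(2.240)=1.54997, v(2.260)=1.54999, v(2.280)=1.54994
parabola through these three points peaks at t≈2.256 with v≈1.55000

max v = 1.550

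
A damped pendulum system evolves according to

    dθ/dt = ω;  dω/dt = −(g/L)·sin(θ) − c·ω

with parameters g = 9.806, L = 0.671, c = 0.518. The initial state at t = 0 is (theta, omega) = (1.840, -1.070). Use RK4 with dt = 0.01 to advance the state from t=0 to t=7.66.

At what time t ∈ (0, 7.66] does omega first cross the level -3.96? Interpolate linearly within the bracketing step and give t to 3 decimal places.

t = 0.221

t=0.000: state=(1.840, -1.070)
step 1 (dt=0.01): k1=(-1.070, -13.533), k2=(-1.138, -13.519), k3=(-1.138, -13.520), k4=(-1.205, -13.507); state += dt/6·(k1+2k2+2k3+k4)
t=0.010: state=(1.829, -1.205)
t=0.020: state=(1.816, -1.340)
t=0.030: state=(1.802, -1.475)
t=0.220: state=(1.282, -3.951)
next step: t=0.230: state=(1.242, -4.069) — omega has crossed -3.96
linear interpolation between t=0.220 (-3.95068) and t=0.230 (-4.06915) → t≈0.221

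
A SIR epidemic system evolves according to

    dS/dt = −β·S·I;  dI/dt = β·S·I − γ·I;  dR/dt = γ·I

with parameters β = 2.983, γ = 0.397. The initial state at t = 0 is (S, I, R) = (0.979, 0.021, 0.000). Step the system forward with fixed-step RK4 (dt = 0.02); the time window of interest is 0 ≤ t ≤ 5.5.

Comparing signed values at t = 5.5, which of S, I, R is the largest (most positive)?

t=0.000: state=(0.979, 0.021, 0.000)
step 1 (dt=0.02): k1=(-0.061, 0.053, 0.008), k2=(-0.063, 0.054, 0.009), k3=(-0.063, 0.054, 0.009), k4=(-0.064, 0.056, 0.009); state += dt/6·(k1+2k2+2k3+k4)
t=0.020: state=(0.978, 0.022, 0.000)
t=0.040: state=(0.976, 0.023, 0.000)
t=0.060: state=(0.975, 0.024, 0.001)
continuing one RK4 step at a time; state shown every 10 steps (Δt=0.2):
t=0.200: state=(0.963, 0.035, 0.002)
t=0.400: state=(0.938, 0.056, 0.006)
t=0.600: state=(0.898, 0.090, 0.011)
t=0.800: state=(0.839, 0.140, 0.020)
t=1.000: state=(0.757, 0.209, 0.034)
t=1.200: state=(0.652, 0.294, 0.054)
t=1.400: state=(0.533, 0.386, 0.081)
t=1.600: state=(0.412, 0.473, 0.115)
t=1.800: state=(0.304, 0.540, 0.156)
t=2.000: state=(0.217, 0.582, 0.200)
t=2.200: state=(0.153, 0.600, 0.247)
t=2.400: state=(0.107, 0.598, 0.295)
t=2.600: state=(0.075, 0.583, 0.342)
t=2.800: state=(0.053, 0.559, 0.387)
t=3.000: state=(0.038, 0.531, 0.431)
t=3.200: state=(0.028, 0.500, 0.472)
t=3.400: state=(0.021, 0.469, 0.510)
t=3.600: state=(0.016, 0.438, 0.546)
t=3.800: state=(0.013, 0.408, 0.580)
t=4.000: state=(0.010, 0.379, 0.611)
t=4.200: state=(0.008, 0.352, 0.640)
t=4.400: state=(0.007, 0.327, 0.667)
t=4.600: state=(0.005, 0.303, 0.692)
t=4.800: state=(0.005, 0.280, 0.715)
t=5.000: state=(0.004, 0.260, 0.736)
t=5.200: state=(0.003, 0.240, 0.756)
t=5.400: state=(0.003, 0.222, 0.775)
t=5.500: state=(0.003, 0.214, 0.783)
compare at T: S=0.003, I=0.214, R=0.783

largest component: R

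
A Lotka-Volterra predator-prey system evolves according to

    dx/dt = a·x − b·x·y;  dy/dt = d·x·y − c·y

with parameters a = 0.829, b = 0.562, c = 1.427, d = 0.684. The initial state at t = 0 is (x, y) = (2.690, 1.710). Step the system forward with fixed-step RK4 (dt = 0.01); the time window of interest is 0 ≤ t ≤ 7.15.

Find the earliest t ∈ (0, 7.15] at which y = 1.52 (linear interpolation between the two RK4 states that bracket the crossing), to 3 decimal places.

t = 2.266

t=0.000: state=(2.690, 1.710)
step 1 (dt=0.01): k1=(-0.355, 0.706), k2=(-0.360, 0.706), k3=(-0.360, 0.706), k4=(-0.365, 0.705); state += dt/6·(k1+2k2+2k3+k4)
t=0.010: state=(2.686, 1.717)
t=0.020: state=(2.683, 1.724)
t=0.030: state=(2.679, 1.731)
continuing one RK4 step at a time; state shown every 25 steps (Δt=0.25):
t=0.250: state=(2.571, 1.878)
t=0.500: state=(2.406, 2.013)
t=0.750: state=(2.216, 2.092)
t=1.000: state=(2.029, 2.105)
t=1.250: state=(1.862, 2.054)
t=1.500: state=(1.728, 1.954)
t=1.750: state=(1.631, 1.821)
t=2.000: state=(1.569, 1.675)
t=2.250: state=(1.541, 1.529)
t=2.260: state=(1.541, 1.523)
next step: t=2.270: state=(1.541, 1.518) — y has crossed 1.52
linear interpolation between t=2.260 (1.52324) and t=2.270 (1.51757) → t≈2.266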